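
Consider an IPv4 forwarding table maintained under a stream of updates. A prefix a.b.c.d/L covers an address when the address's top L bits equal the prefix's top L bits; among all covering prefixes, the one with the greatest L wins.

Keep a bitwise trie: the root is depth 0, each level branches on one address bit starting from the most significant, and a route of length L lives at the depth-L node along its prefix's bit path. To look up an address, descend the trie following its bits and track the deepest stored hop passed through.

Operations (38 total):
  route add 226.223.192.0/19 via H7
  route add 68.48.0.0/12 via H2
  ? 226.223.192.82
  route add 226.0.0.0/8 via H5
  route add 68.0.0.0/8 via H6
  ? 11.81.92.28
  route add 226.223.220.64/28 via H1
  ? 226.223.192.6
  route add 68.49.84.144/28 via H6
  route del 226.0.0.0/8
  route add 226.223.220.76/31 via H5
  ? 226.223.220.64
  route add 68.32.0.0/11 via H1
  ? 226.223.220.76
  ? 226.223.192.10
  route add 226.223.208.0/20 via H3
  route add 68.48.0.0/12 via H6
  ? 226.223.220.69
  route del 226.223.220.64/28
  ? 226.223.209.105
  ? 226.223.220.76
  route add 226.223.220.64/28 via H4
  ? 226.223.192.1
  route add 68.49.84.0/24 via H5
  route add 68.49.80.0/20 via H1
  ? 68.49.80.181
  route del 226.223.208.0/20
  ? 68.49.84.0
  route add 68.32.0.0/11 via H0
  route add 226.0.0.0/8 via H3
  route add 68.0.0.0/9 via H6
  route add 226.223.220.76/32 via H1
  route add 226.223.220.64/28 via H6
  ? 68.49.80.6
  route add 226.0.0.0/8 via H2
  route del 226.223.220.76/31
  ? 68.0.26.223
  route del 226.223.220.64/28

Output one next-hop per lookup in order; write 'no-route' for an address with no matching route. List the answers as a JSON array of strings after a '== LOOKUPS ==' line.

Apply in order:
  + 226.223.192.0/19 (H7) depth=19
  + 68.48.0.0/12 (H2) depth=12
  ? 226.223.192.82  path d0:-→d1:-→d2:-→d3:-→d4:-→d5:-→d6:-→d7:-→d8:-→d9:-→d10:-→d11:-→d12:-→d13:-→d14:-→d15:-→d16:-→d17:-→d18:-→d19:H7  best=H7
  + 226.0.0.0/8 (H5) depth=8
  + 68.0.0.0/8 (H6) depth=8
  ? 11.81.92.28  path d0:-→d1:-  best=no-route
  + 226.223.220.64/28 (H1) depth=28
  ? 226.223.192.6  path d0:-→d1:-→d2:-→d3:-→d4:-→d5:-→d6:-→d7:-→d8:H5→d9:-→d10:-→d11:-→d12:-→d13:-→d14:-→d15:-→d16:-→d17:-→d18:-→d19:H7  best=H7
  + 68.49.84.144/28 (H6) depth=28
  del 226.0.0.0/8 (clear depth 8)
  + 226.223.220.76/31 (H5) depth=31
  ? 226.223.220.64  path d0:-→d1:-→d2:-→d3:-→d4:-→d5:-→d6:-→d7:-→d8:-→d9:-→d10:-→d11:-→d12:-→d13:-→d14:-→d15:-→d16:-→d17:-→d18:-→d19:H7→d20:-→d21:-→d22:-→d23:-→d24:-→d25:-→d26:-→d27:-→d28:H1  best=H1
  + 68.32.0.0/11 (H1) depth=11
  ? 226.223.220.76  path d0:-→d1:-→d2:-→d3:-→d4:-→d5:-→d6:-→d7:-→d8:-→d9:-→d10:-→d11:-→d12:-→d13:-→d14:-→d15:-→d16:-→d17:-→d18:-→d19:H7→d20:-→d21:-→d22:-→d23:-→d24:-→d25:-→d26:-→d27:-→d28:H1→d29:-→d30:-→d31:H5  best=H5
  ? 226.223.192.10  path d0:-→d1:-→d2:-→d3:-→d4:-→d5:-→d6:-→d7:-→d8:-→d9:-→d10:-→d11:-→d12:-→d13:-→d14:-→d15:-→d16:-→d17:-→d18:-→d19:H7  best=H7
  + 226.223.208.0/20 (H3) depth=20
  + 68.48.0.0/12 (H6) depth=12
  ? 226.223.220.69  path d0:-→d1:-→d2:-→d3:-→d4:-→d5:-→d6:-→d7:-→d8:-→d9:-→d10:-→d11:-→d12:-→d13:-→d14:-→d15:-→d16:-→d17:-→d18:-→d19:H7→d20:H3→d21:-→d22:-→d23:-→d24:-→d25:-→d26:-→d27:-→d28:H1  best=H1
  del 226.223.220.64/28 (clear depth 28)
  ? 226.223.209.105  path d0:-→d1:-→d2:-→d3:-→d4:-→d5:-→d6:-→d7:-→d8:-→d9:-→d10:-→d11:-→d12:-→d13:-→d14:-→d15:-→d16:-→d17:-→d18:-→d19:H7→d20:H3  best=H3
  ? 226.223.220.76  path d0:-→d1:-→d2:-→d3:-→d4:-→d5:-→d6:-→d7:-→d8:-→d9:-→d10:-→d11:-→d12:-→d13:-→d14:-→d15:-→d16:-→d17:-→d18:-→d19:H7→d20:H3→d21:-→d22:-→d23:-→d24:-→d25:-→d26:-→d27:-→d28:-→d29:-→d30:-→d31:H5  best=H5
  + 226.223.220.64/28 (H4) depth=28
  ? 226.223.192.1  path d0:-→d1:-→d2:-→d3:-→d4:-→d5:-→d6:-→d7:-→d8:-→d9:-→d10:-→d11:-→d12:-→d13:-→d14:-→d15:-→d16:-→d17:-→d18:-→d19:H7  best=H7
  + 68.49.84.0/24 (H5) depth=24
  + 68.49.80.0/20 (H1) depth=20
  ? 68.49.80.181  path d0:-→d1:-→d2:-→d3:-→d4:-→d5:-→d6:-→d7:-→d8:H6→d9:-→d10:-→d11:H1→d12:H6→d13:-→d14:-→d15:-→d16:-→d17:-→d18:-→d19:-→d20:H1→d21:-  best=H1
  del 226.223.208.0/20 (clear depth 20)
  ? 68.49.84.0  path d0:-→d1:-→d2:-→d3:-→d4:-→d5:-→d6:-→d7:-→d8:H6→d9:-→d10:-→d11:H1→d12:H6→d13:-→d14:-→d15:-→d16:-→d17:-→d18:-→d19:-→d20:H1→d21:-→d22:-→d23:-→d24:H5  best=H5
  + 68.32.0.0/11 (H0) depth=11
  + 226.0.0.0/8 (H3) depth=8
  + 68.0.0.0/9 (H6) depth=9
  + 226.223.220.76/32 (H1) depth=32
  + 226.223.220.64/28 (H6) depth=28
  ? 68.49.80.6  path d0:-→d1:-→d2:-→d3:-→d4:-→d5:-→d6:-→d7:-→d8:H6→d9:H6→d10:-→d11:H0→d12:H6→d13:-→d14:-→d15:-→d16:-→d17:-→d18:-→d19:-→d20:H1→d21:-  best=H1
  + 226.0.0.0/8 (H2) depth=8
  del 226.223.220.76/31 (clear depth 31)
  ? 68.0.26.223  path d0:-→d1:-→d2:-→d3:-→d4:-→d5:-→d6:-→d7:-→d8:H6→d9:H6→d10:-  best=H6
  del 226.223.220.64/28 (clear depth 28)

== LOOKUPS ==
["H7","no-route","H7","H1","H5","H7","H1","H3","H5","H7","H1","H5","H1","H6"]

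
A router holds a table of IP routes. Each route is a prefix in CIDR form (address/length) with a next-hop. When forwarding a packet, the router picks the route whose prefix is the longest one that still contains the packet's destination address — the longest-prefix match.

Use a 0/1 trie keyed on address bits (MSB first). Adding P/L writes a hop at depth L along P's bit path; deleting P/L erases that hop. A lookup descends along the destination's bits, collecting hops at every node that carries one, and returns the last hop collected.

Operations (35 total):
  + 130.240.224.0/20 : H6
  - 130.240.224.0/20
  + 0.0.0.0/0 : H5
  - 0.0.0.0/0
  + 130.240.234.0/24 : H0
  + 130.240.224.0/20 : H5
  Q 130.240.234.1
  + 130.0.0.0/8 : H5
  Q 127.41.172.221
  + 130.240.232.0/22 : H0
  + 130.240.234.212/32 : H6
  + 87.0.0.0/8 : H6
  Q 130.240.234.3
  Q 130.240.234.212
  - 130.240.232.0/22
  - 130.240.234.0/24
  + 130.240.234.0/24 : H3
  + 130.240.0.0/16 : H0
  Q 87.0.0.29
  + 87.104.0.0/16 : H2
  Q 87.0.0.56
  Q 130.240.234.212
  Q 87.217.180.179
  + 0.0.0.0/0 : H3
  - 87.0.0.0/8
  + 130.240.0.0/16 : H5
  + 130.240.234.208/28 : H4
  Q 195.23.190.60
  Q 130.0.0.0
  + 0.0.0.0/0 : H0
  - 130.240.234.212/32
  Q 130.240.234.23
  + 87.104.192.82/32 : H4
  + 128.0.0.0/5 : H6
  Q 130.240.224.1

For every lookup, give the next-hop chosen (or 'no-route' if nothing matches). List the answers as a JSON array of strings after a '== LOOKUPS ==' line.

Process each operation:
  + 130.240.224.0/20 (H6) depth=20
  del 130.240.224.0/20 (clear depth 20)
  + 0.0.0.0/0 (H5) depth=0
  del 0.0.0.0/0 (clear depth 0)
  + 130.240.234.0/24 (H0) depth=24
  + 130.240.224.0/20 (H5) depth=20
  lookup 130.240.234.1: bits 100000101111000011101010 walk d0:-→d1:-→d2:-→d3:-→d4:-→d5:-→d6:-→d7:-→d8:-→d9:-→d10:-→d11:-→d12:-→d13:-→d14:-→d15:-→d16:-→d17:-→d18:-→d19:-→d20:H5→d21:-→d22:-→d23:-→d24:H0 -> H0
  + 130.0.0.0/8 (H5) depth=8
  lookup 127.41.172.221: bits ε walk d0:- -> no-route
  + 130.240.232.0/22 (H0) depth=22
  + 130.240.234.212/32 (H6) depth=32
  + 87.0.0.0/8 (H6) depth=8
  lookup 130.240.234.3: bits 100000101111000011101010 walk d0:-→d1:-→d2:-→d3:-→d4:-→d5:-→d6:-→d7:-→d8:H5→d9:-→d10:-→d11:-→d12:-→d13:-→d14:-→d15:-→d16:-→d17:-→d18:-→d19:-→d20:H5→d21:-→d22:H0→d23:-→d24:H0 -> H0
  lookup 130.240.234.212: bits 10000010111100001110101011010100 walk d0:-→d1:-→d2:-→d3:-→d4:-→d5:-→d6:-→d7:-→d8:H5→d9:-→d10:-→d11:-→d12:-→d13:-→d14:-→d15:-→d16:-→d17:-→d18:-→d19:-→d20:H5→d21:-→d22:H0→d23:-→d24:H0→d25:-→d26:-→d27:-→d28:-→d29:-→d30:-→d31:-→d32:H6 -> H6
  del 130.240.232.0/22 (clear depth 22)
  del 130.240.234.0/24 (clear depth 24)
  + 130.240.234.0/24 (H3) depth=24
  + 130.240.0.0/16 (H0) depth=16
  lookup 87.0.0.29: bits 01010111 walk d0:-→d1:-→d2:-→d3:-→d4:-→d5:-→d6:-→d7:-→d8:H6 -> H6
  + 87.104.0.0/16 (H2) depth=16
  lookup 87.0.0.56: bits 010101110 walk d0:-→d1:-→d2:-→d3:-→d4:-→d5:-→d6:-→d7:-→d8:H6→d9:- -> H6
  lookup 130.240.234.212: bits 10000010111100001110101011010100 walk d0:-→d1:-→d2:-→d3:-→d4:-→d5:-→d6:-→d7:-→d8:H5→d9:-→d10:-→d11:-→d12:-→d13:-→d14:-→d15:-→d16:H0→d17:-→d18:-→d19:-→d20:H5→d21:-→d22:-→d23:-→d24:H3→d25:-→d26:-→d27:-→d28:-→d29:-→d30:-→d31:-→d32:H6 -> H6
  lookup 87.217.180.179: bits 01010111 walk d0:-→d1:-→d2:-→d3:-→d4:-→d5:-→d6:-→d7:-→d8:H6 -> H6
  + 0.0.0.0/0 (H3) depth=0
  del 87.0.0.0/8 (clear depth 8)
  + 130.240.0.0/16 (H5) depth=16
  + 130.240.234.208/28 (H4) depth=28
  lookup 195.23.190.60: bits 1 walk d0:H3→d1:- -> H3
  lookup 130.0.0.0: bits 10000010 walk d0:H3→d1:-→d2:-→d3:-→d4:-→d5:-→d6:-→d7:-→d8:H5 -> H5
  + 0.0.0.0/0 (H0) depth=0
  del 130.240.234.212/32 (clear depth 32)
  lookup 130.240.234.23: bits 100000101111000011101010 walk d0:H0→d1:-→d2:-→d3:-→d4:-→d5:-→d6:-→d7:-→d8:H5→d9:-→d10:-→d11:-→d12:-→d13:-→d14:-→d15:-→d16:H5→d17:-→d18:-→d19:-→d20:H5→d21:-→d22:-→d23:-→d24:H3 -> H3
  + 87.104.192.82/32 (H4) depth=32
  + 128.0.0.0/5 (H6) depth=5
  lookup 130.240.224.1: bits 10000010111100001110 walk d0:H0→d1:-→d2:-→d3:-→d4:-→d5:H6→d6:-→d7:-→d8:H5→d9:-→d10:-→d11:-→d12:-→d13:-→d14:-→d15:-→d16:H5→d17:-→d18:-→d19:-→d20:H5 -> H5

== LOOKUPS ==
["H0","no-route","H0","H6","H6","H6","H6","H6","H3","H5","H3","H5"]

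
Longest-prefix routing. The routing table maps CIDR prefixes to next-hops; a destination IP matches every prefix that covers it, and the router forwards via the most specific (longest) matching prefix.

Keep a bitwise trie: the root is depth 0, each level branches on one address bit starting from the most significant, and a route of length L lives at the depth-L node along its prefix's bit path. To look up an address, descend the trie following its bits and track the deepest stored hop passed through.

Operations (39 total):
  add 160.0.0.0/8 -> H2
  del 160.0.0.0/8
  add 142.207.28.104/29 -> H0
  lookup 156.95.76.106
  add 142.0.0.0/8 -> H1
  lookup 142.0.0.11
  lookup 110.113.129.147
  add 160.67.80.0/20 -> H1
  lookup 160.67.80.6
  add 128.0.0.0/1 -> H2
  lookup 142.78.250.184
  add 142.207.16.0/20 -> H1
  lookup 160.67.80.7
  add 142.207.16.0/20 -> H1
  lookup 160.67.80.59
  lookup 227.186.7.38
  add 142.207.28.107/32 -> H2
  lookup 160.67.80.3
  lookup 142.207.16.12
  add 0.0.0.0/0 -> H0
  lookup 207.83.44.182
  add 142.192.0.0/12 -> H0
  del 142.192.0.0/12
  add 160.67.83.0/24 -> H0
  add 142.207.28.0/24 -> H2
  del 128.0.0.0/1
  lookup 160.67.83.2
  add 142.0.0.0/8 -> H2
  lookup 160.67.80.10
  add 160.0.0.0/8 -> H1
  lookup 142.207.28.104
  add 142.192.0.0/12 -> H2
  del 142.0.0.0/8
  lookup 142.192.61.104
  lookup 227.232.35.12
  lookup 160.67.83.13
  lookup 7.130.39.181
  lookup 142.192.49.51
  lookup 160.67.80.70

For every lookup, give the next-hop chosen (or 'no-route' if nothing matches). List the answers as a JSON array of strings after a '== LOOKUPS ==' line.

Process each operation:
  + 160.0.0.0/8 (H2) depth=8
  del 160.0.0.0/8 (clear depth 8)
  + 142.207.28.104/29 (H0) depth=29
  lookup 156.95.76.106: bits 100 walk d0:-→d1:-→d2:-→d3:- -> no-route
  + 142.0.0.0/8 (H1) depth=8
  lookup 142.0.0.11: bits 10001110 walk d0:-→d1:-→d2:-→d3:-→d4:-→d5:-→d6:-→d7:-→d8:H1 -> H1
  lookup 110.113.129.147: bits ε walk d0:- -> no-route
  + 160.67.80.0/20 (H1) depth=20
  lookup 160.67.80.6: bits 10100000010000110101 walk d0:-→d1:-→d2:-→d3:-→d4:-→d5:-→d6:-→d7:-→d8:-→d9:-→d10:-→d11:-→d12:-→d13:-→d14:-→d15:-→d16:-→d17:-→d18:-→d19:-→d20:H1 -> H1
  + 128.0.0.0/1 (H2) depth=1
  lookup 142.78.250.184: bits 10001110 walk d0:-→d1:H2→d2:-→d3:-→d4:-→d5:-→d6:-→d7:-→d8:H1 -> H1
  + 142.207.16.0/20 (H1) depth=20
  lookup 160.67.80.7: bits 10100000010000110101 walk d0:-→d1:H2→d2:-→d3:-→d4:-→d5:-→d6:-→d7:-→d8:-→d9:-→d10:-→d11:-→d12:-→d13:-→d14:-→d15:-→d16:-→d17:-→d18:-→d19:-→d20:H1 -> H1
  + 142.207.16.0/20 (H1) depth=20
  lookup 160.67.80.59: bits 10100000010000110101 walk d0:-→d1:H2→d2:-→d3:-→d4:-→d5:-→d6:-→d7:-→d8:-→d9:-→d10:-→d11:-→d12:-→d13:-→d14:-→d15:-→d16:-→d17:-→d18:-→d19:-→d20:H1 -> H1
  lookup 227.186.7.38: bits 1 walk d0:-→d1:H2 -> H2
  + 142.207.28.107/32 (H2) depth=32
  lookup 160.67.80.3: bits 10100000010000110101 walk d0:-→d1:H2→d2:-→d3:-→d4:-→d5:-→d6:-→d7:-→d8:-→d9:-→d10:-→d11:-→d12:-→d13:-→d14:-→d15:-→d16:-→d17:-→d18:-→d19:-→d20:H1 -> H1
  lookup 142.207.16.12: bits 10001110110011110001 walk d0:-→d1:H2→d2:-→d3:-→d4:-→d5:-→d6:-→d7:-→d8:H1→d9:-→d10:-→d11:-→d12:-→d13:-→d14:-→d15:-→d16:-→d17:-→d18:-→d19:-→d20:H1 -> H1
  + 0.0.0.0/0 (H0) depth=0
  lookup 207.83.44.182: bits 1 walk d0:H0→d1:H2 -> H2
  + 142.192.0.0/12 (H0) depth=12
  del 142.192.0.0/12 (clear depth 12)
  + 160.67.83.0/24 (H0) depth=24
  + 142.207.28.0/24 (H2) depth=24
  del 128.0.0.0/1 (clear depth 1)
  lookup 160.67.83.2: bits 101000000100001101010011 walk d0:H0→d1:-→d2:-→d3:-→d4:-→d5:-→d6:-→d7:-→d8:-→d9:-→d10:-→d11:-→d12:-→d13:-→d14:-→d15:-→d16:-→d17:-→d18:-→d19:-→d20:H1→d21:-→d22:-→d23:-→d24:H0 -> H0
  + 142.0.0.0/8 (H2) depth=8
  lookup 160.67.80.10: bits 1010000001000011010100 walk d0:H0→d1:-→d2:-→d3:-→d4:-→d5:-→d6:-→d7:-→d8:-→d9:-→d10:-→d11:-→d12:-→d13:-→d14:-→d15:-→d16:-→d17:-→d18:-→d19:-→d20:H1→d21:-→d22:- -> H1
  + 160.0.0.0/8 (H1) depth=8
  lookup 142.207.28.104: bits 100011101100111100011100011010 walk d0:H0→d1:-→d2:-→d3:-→d4:-→d5:-→d6:-→d7:-→d8:H2→d9:-→d10:-→d11:-→d12:-→d13:-→d14:-→d15:-→d16:-→d17:-→d18:-→d19:-→d20:H1→d21:-→d22:-→d23:-→d24:H2→d25:-→d26:-→d27:-→d28:-→d29:H0→d30:- -> H0
  + 142.192.0.0/12 (H2) depth=12
  del 142.0.0.0/8 (clear depth 8)
  lookup 142.192.61.104: bits 100011101100 walk d0:H0→d1:-→d2:-→d3:-→d4:-→d5:-→d6:-→d7:-→d8:-→d9:-→d10:-→d11:-→d12:H2 -> H2
  lookup 227.232.35.12: bits 1 walk d0:H0→d1:- -> H0
  lookup 160.67.83.13: bits 101000000100001101010011 walk d0:H0→d1:-→d2:-→d3:-→d4:-→d5:-→d6:-→d7:-→d8:H1→d9:-→d10:-→d11:-→d12:-→d13:-→d14:-→d15:-→d16:-→d17:-→d18:-→d19:-→d20:H1→d21:-→d22:-→d23:-→d24:H0 -> H0
  lookup 7.130.39.181: bits ε walk d0:H0 -> H0
  lookup 142.192.49.51: bits 100011101100 walk d0:H0→d1:-→d2:-→d3:-→d4:-→d5:-→d6:-→d7:-→d8:-→d9:-→d10:-→d11:-→d12:H2 -> H2
  lookup 160.67.80.70: bits 1010000001000011010100 walk d0:H0→d1:-→d2:-→d3:-→d4:-→d5:-→d6:-→d7:-→d8:H1→d9:-→d10:-→d11:-→d12:-→d13:-→d14:-→d15:-→d16:-→d17:-→d18:-→d19:-→d20:H1→d21:-→d22:- -> H1

== LOOKUPS ==
["no-route","H1","no-route","H1","H1","H1","H1","H2","H1","H1","H2","H0","H1","H0","H2","H0","H0","H0","H2","H1"]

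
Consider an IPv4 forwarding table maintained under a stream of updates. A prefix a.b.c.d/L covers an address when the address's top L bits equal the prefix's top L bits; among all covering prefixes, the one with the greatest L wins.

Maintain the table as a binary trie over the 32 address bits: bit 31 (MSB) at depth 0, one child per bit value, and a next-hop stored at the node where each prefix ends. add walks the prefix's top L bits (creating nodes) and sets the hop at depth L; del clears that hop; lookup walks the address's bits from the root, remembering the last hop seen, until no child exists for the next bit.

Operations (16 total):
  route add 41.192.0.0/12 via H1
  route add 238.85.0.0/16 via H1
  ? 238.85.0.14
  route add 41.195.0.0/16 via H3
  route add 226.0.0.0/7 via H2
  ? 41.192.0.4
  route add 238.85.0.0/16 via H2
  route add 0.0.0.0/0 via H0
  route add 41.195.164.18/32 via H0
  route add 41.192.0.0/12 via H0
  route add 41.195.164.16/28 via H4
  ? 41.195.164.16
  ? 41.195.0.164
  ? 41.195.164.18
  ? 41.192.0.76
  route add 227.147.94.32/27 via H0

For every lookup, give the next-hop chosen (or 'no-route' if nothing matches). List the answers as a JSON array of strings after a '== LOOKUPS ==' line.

Process each operation:
  + 41.192.0.0/12 (H1) depth=12
  + 238.85.0.0/16 (H1) depth=16
  lookup 238.85.0.14: bits 1110111001010101 walk d0:-→d1:-→d2:-→d3:-→d4:-→d5:-→d6:-→d7:-→d8:-→d9:-→d10:-→d11:-→d12:-→d13:-→d14:-→d15:-→d16:H1 -> H1
  + 41.195.0.0/16 (H3) depth=16
  + 226.0.0.0/7 (H2) depth=7
  lookup 41.192.0.4: bits 00101001110000 walk d0:-→d1:-→d2:-→d3:-→d4:-→d5:-→d6:-→d7:-→d8:-→d9:-→d10:-→d11:-→d12:H1→d13:-→d14:- -> H1
  + 238.85.0.0/16 (H2) depth=16
  + 0.0.0.0/0 (H0) depth=0
  + 41.195.164.18/32 (H0) depth=32
  + 41.192.0.0/12 (H0) depth=12
  + 41.195.164.16/28 (H4) depth=28
  lookup 41.195.164.16: bits 001010011100001110100100000100 walk d0:H0→d1:-→d2:-→d3:-→d4:-→d5:-→d6:-→d7:-→d8:-→d9:-→d10:-→d11:-→d12:H0→d13:-→d14:-→d15:-→d16:H3→d17:-→d18:-→d19:-→d20:-→d21:-→d22:-→d23:-→d24:-→d25:-→d26:-→d27:-→d28:H4→d29:-→d30:- -> H4
  lookup 41.195.0.164: bits 0010100111000011 walk d0:H0→d1:-→d2:-→d3:-→d4:-→d5:-→d6:-→d7:-→d8:-→d9:-→d10:-→d11:-→d12:H0→d13:-→d14:-→d15:-→d16:H3 -> H3
  lookup 41.195.164.18: bits 00101001110000111010010000010010 walk d0:H0→d1:-→d2:-→d3:-→d4:-→d5:-→d6:-→d7:-→d8:-→d9:-→d10:-→d11:-→d12:H0→d13:-→d14:-→d15:-→d16:H3→d17:-→d18:-→d19:-→d20:-→d21:-→d22:-→d23:-→d24:-→d25:-→d26:-→d27:-→d28:H4→d29:-→d30:-→d31:-→d32:H0 -> H0
  lookup 41.192.0.76: bits 00101001110000 walk d0:H0→d1:-→d2:-→d3:-→d4:-→d5:-→d6:-→d7:-→d8:-→d9:-→d10:-→d11:-→d12:H0→d13:-→d14:- -> H0
  + 227.147.94.32/27 (H0) depth=27

== LOOKUPS ==
["H1","H1","H4","H3","H0","H0"]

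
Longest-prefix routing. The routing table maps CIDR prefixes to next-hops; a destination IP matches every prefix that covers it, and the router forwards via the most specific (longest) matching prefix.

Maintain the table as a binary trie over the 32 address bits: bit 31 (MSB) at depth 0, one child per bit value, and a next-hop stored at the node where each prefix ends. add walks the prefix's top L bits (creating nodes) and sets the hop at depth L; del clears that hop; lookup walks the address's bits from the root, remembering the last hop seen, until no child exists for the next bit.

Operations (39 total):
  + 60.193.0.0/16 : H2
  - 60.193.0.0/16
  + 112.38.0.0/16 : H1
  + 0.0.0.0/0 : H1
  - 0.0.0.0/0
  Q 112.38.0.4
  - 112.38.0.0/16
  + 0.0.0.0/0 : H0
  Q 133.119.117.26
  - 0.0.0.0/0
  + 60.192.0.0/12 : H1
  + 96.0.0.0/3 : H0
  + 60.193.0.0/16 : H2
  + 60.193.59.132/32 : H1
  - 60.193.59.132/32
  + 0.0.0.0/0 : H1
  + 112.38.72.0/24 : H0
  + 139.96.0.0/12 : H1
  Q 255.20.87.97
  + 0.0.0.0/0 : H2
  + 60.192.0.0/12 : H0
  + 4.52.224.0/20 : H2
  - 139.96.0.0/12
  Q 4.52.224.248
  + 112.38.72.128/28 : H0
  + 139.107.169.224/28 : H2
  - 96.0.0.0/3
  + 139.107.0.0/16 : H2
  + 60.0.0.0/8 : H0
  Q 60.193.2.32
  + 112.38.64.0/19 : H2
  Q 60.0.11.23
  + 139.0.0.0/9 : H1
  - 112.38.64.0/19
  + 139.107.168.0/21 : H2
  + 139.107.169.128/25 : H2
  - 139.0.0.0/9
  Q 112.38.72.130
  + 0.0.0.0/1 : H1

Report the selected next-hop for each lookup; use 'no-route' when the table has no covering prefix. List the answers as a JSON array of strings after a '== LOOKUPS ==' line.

Apply in order:
  + 60.193.0.0/16 (H2) depth=16
  del 60.193.0.0/16 (clear depth 16)
  + 112.38.0.0/16 (H1) depth=16
  + 0.0.0.0/0 (H1) depth=0
  del 0.0.0.0/0 (clear depth 0)
  lookup 112.38.0.4: bits 0111000000100110 walk d0:-→d1:-→d2:-→d3:-→d4:-→d5:-→d6:-→d7:-→d8:-→d9:-→d10:-→d11:-→d12:-→d13:-→d14:-→d15:-→d16:H1 -> H1
  del 112.38.0.0/16 (clear depth 16)
  + 0.0.0.0/0 (H0) depth=0
  lookup 133.119.117.26: bits ε walk d0:H0 -> H0
  del 0.0.0.0/0 (clear depth 0)
  + 60.192.0.0/12 (H1) depth=12
  + 96.0.0.0/3 (H0) depth=3
  + 60.193.0.0/16 (H2) depth=16
  + 60.193.59.132/32 (H1) depth=32
  del 60.193.59.132/32 (clear depth 32)
  + 0.0.0.0/0 (H1) depth=0
  + 112.38.72.0/24 (H0) depth=24
  + 139.96.0.0/12 (H1) depth=12
  lookup 255.20.87.97: bits 1 walk d0:H1→d1:- -> H1
  + 0.0.0.0/0 (H2) depth=0
  + 60.192.0.0/12 (H0) depth=12
  + 4.52.224.0/20 (H2) depth=20
  del 139.96.0.0/12 (clear depth 12)
  lookup 4.52.224.248: bits 00000100001101001110 walk d0:H2→d1:-→d2:-→d3:-→d4:-→d5:-→d6:-→d7:-→d8:-→d9:-→d10:-→d11:-→d12:-→d13:-→d14:-→d15:-→d16:-→d17:-→d18:-→d19:-→d20:H2 -> H2
  + 112.38.72.128/28 (H0) depth=28
  + 139.107.169.224/28 (H2) depth=28
  del 96.0.0.0/3 (clear depth 3)
  + 139.107.0.0/16 (H2) depth=16
  + 60.0.0.0/8 (H0) depth=8
  lookup 60.193.2.32: bits 001111001100000100 walk d0:H2→d1:-→d2:-→d3:-→d4:-→d5:-→d6:-→d7:-→d8:H0→d9:-→d10:-→d11:-→d12:H0→d13:-→d14:-→d15:-→d16:H2→d17:-→d18:- -> H2
  + 112.38.64.0/19 (H2) depth=19
  lookup 60.0.11.23: bits 00111100 walk d0:H2→d1:-→d2:-→d3:-→d4:-→d5:-→d6:-→d7:-→d8:H0 -> H0
  + 139.0.0.0/9 (H1) depth=9
  del 112.38.64.0/19 (clear depth 19)
  + 139.107.168.0/21 (H2) depth=21
  + 139.107.169.128/25 (H2) depth=25
  del 139.0.0.0/9 (clear depth 9)
  lookup 112.38.72.130: bits 0111000000100110010010001000 walk d0:H2→d1:-→d2:-→d3:-→d4:-→d5:-→d6:-→d7:-→d8:-→d9:-→d10:-→d11:-→d12:-→d13:-→d14:-→d15:-→d16:-→d17:-→d18:-→d19:-→d20:-→d21:-→d22:-→d23:-→d24:H0→d25:-→d26:-→d27:-→d28:H0 -> H0
  + 0.0.0.0/1 (H1) depth=1

== LOOKUPS ==
["H1","H0","H1","H2","H2","H0","H0"]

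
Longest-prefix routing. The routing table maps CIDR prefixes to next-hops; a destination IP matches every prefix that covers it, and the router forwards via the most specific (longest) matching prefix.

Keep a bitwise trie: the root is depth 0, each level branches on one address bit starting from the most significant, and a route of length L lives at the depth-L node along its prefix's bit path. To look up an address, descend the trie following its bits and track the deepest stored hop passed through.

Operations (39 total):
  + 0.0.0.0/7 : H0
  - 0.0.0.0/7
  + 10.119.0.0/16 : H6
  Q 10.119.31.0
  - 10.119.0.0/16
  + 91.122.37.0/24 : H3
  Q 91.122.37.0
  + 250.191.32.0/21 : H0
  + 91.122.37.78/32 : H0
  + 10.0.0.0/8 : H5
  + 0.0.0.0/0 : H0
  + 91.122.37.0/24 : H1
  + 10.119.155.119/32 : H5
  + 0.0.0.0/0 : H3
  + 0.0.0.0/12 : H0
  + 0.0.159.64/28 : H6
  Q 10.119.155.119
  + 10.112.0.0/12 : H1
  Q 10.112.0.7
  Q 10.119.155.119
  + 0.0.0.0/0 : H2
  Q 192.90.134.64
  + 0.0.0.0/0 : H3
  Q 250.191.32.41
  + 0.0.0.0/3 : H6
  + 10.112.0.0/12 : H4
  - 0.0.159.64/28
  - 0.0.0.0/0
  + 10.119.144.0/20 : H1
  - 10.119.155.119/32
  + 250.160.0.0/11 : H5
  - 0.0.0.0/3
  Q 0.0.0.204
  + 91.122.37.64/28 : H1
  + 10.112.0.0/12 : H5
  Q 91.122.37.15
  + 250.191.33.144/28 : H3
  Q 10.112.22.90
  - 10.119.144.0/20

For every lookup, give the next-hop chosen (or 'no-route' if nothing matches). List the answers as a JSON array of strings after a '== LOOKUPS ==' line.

Apply in order:
  + 0.0.0.0/7 (H0) depth=7
  del 0.0.0.0/7 (clear depth 7)
  + 10.119.0.0/16 (H6) depth=16
  Q 10.119.31.0: descend 0000101001110111 ; hops seen [H6] ; pick H6
  del 10.119.0.0/16 (clear depth 16)
  + 91.122.37.0/24 (H3) depth=24
  Q 91.122.37.0: descend 010110110111101000100101 ; hops seen [H3] ; pick H3
  + 250.191.32.0/21 (H0) depth=21
  + 91.122.37.78/32 (H0) depth=32
  + 10.0.0.0/8 (H5) depth=8
  + 0.0.0.0/0 (H0) depth=0
  + 91.122.37.0/24 (H1) depth=24
  + 10.119.155.119/32 (H5) depth=32
  + 0.0.0.0/0 (H3) depth=0
  + 0.0.0.0/12 (H0) depth=12
  + 0.0.159.64/28 (H6) depth=28
  Q 10.119.155.119: descend 00001010011101111001101101110111 ; hops seen [H3,H5,H5] ; pick H5
  + 10.112.0.0/12 (H1) depth=12
  Q 10.112.0.7: descend 0000101001110 ; hops seen [H3,H5,H1] ; pick H1
  Q 10.119.155.119: descend 00001010011101111001101101110111 ; hops seen [H3,H5,H1,H5] ; pick H5
  + 0.0.0.0/0 (H2) depth=0
  Q 192.90.134.64: descend 11 ; hops seen [H2] ; pick H2
  + 0.0.0.0/0 (H3) depth=0
  Q 250.191.32.41: descend 111110101011111100100 ; hops seen [H3,H0] ; pick H0
  + 0.0.0.0/3 (H6) depth=3
  + 10.112.0.0/12 (H4) depth=12
  del 0.0.159.64/28 (clear depth 28)
  del 0.0.0.0/0 (clear depth 0)
  + 10.119.144.0/20 (H1) depth=20
  del 10.119.155.119/32 (clear depth 32)
  + 250.160.0.0/11 (H5) depth=11
  del 0.0.0.0/3 (clear depth 3)
  Q 0.0.0.204: descend 0000000000000000 ; hops seen [H0] ; pick H0
  + 91.122.37.64/28 (H1) depth=28
  + 10.112.0.0/12 (H5) depth=12
  Q 91.122.37.15: descend 0101101101111010001001010 ; hops seen [H1] ; pick H1
  + 250.191.33.144/28 (H3) depth=28
  Q 10.112.22.90: descend 0000101001110 ; hops seen [H5,H5] ; pick H5
  del 10.119.144.0/20 (clear depth 20)

== LOOKUPS ==
["H6","H3","H5","H1","H5","H2","H0","H0","H1","H5"]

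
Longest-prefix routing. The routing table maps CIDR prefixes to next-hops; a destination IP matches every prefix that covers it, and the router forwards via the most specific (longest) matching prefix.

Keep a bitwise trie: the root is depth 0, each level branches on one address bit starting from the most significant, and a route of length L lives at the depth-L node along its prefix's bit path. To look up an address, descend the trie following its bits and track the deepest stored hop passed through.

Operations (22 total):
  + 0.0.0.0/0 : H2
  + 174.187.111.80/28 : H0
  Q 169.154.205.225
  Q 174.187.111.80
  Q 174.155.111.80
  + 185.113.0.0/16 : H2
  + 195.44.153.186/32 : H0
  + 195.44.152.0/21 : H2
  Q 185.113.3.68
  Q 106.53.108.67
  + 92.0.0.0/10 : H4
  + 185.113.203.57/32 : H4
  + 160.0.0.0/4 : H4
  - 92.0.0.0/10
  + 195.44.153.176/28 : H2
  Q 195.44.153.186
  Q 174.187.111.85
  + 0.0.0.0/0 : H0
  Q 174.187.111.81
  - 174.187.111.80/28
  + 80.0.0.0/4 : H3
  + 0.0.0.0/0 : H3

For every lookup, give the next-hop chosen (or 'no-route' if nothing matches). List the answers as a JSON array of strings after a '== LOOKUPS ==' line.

Trace:
  + 0.0.0.0/0 (H2) depth=0
  + 174.187.111.80/28 (H0) depth=28
  ? 169.154.205.225  path d0:H2→d1:-→d2:-→d3:-→d4:-→d5:-  best=H2
  ? 174.187.111.80  path d0:H2→d1:-→d2:-→d3:-→d4:-→d5:-→d6:-→d7:-→d8:-→d9:-→d10:-→d11:-→d12:-→d13:-→d14:-→d15:-→d16:-→d17:-→d18:-→d19:-→d20:-→d21:-→d22:-→d23:-→d24:-→d25:-→d26:-→d27:-→d28:H0  best=H0
  ? 174.155.111.80  path d0:H2→d1:-→d2:-→d3:-→d4:-→d5:-→d6:-→d7:-→d8:-→d9:-→d10:-  best=H2
  + 185.113.0.0/16 (H2) depth=16
  + 195.44.153.186/32 (H0) depth=32
  + 195.44.152.0/21 (H2) depth=21
  ? 185.113.3.68  path d0:H2→d1:-→d2:-→d3:-→d4:-→d5:-→d6:-→d7:-→d8:-→d9:-→d10:-→d11:-→d12:-→d13:-→d14:-→d15:-→d16:H2  best=H2
  ? 106.53.108.67  path d0:H2  best=H2
  + 92.0.0.0/10 (H4) depth=10
  + 185.113.203.57/32 (H4) depth=32
  + 160.0.0.0/4 (H4) depth=4
  del 92.0.0.0/10 (clear depth 10)
  + 195.44.153.176/28 (H2) depth=28
  ? 195.44.153.186  path d0:H2→d1:-→d2:-→d3:-→d4:-→d5:-→d6:-→d7:-→d8:-→d9:-→d10:-→d11:-→d12:-→d13:-→d14:-→d15:-→d16:-→d17:-→d18:-→d19:-→d20:-→d21:H2→d22:-→d23:-→d24:-→d25:-→d26:-→d27:-→d28:H2→d29:-→d30:-→d31:-→d32:H0  best=H0
  ? 174.187.111.85  path d0:H2→d1:-→d2:-→d3:-→d4:H4→d5:-→d6:-→d7:-→d8:-→d9:-→d10:-→d11:-→d12:-→d13:-→d14:-→d15:-→d16:-→d17:-→d18:-→d19:-→d20:-→d21:-→d22:-→d23:-→d24:-→d25:-→d26:-→d27:-→d28:H0  best=H0
  + 0.0.0.0/0 (H0) depth=0
  ? 174.187.111.81  path d0:H0→d1:-→d2:-→d3:-→d4:H4→d5:-→d6:-→d7:-→d8:-→d9:-→d10:-→d11:-→d12:-→d13:-→d14:-→d15:-→d16:-→d17:-→d18:-→d19:-→d20:-→d21:-→d22:-→d23:-→d24:-→d25:-→d26:-→d27:-→d28:H0  best=H0
  del 174.187.111.80/28 (clear depth 28)
  + 80.0.0.0/4 (H3) depth=4
  + 0.0.0.0/0 (H3) depth=0

== LOOKUPS ==
["H2","H0","H2","H2","H2","H0","H0","H0"]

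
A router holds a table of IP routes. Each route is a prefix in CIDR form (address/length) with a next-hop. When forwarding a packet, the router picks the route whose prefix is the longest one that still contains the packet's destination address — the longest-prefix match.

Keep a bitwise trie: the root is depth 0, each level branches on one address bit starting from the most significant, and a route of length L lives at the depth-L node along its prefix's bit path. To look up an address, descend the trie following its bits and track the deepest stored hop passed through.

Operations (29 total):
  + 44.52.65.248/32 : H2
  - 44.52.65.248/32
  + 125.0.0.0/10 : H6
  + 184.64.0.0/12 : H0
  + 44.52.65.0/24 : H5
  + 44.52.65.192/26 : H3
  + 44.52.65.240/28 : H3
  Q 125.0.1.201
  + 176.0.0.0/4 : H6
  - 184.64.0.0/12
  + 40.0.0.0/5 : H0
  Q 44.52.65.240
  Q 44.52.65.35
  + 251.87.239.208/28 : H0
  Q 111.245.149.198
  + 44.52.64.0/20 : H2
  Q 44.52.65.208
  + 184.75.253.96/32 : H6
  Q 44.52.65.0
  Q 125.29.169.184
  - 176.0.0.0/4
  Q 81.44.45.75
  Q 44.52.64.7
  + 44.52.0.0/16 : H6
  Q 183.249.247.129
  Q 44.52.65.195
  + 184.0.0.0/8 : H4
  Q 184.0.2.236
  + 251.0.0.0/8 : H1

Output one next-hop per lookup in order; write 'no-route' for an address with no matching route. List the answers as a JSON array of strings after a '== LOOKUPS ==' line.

Apply in order:
  add 44.52.65.248/32 -> H2 at depth 32
  - 44.52.65.248/32 clear@32
  add 125.0.0.0/10 -> H6 at depth 10
  add 184.64.0.0/12 -> H0 at depth 12
  add 44.52.65.0/24 -> H5 at depth 24
  add 44.52.65.192/26 -> H3 at depth 26
  add 44.52.65.240/28 -> H3 at depth 28
  ? 125.0.1.201  path d0:-→d1:-→d2:-→d3:-→d4:-→d5:-→d6:-→d7:-→d8:-→d9:-→d10:H6  best=H6
  add 176.0.0.0/4 -> H6 at depth 4
  - 184.64.0.0/12 clear@12
  add 40.0.0.0/5 -> H0 at depth 5
  ? 44.52.65.240  path d0:-→d1:-→d2:-→d3:-→d4:-→d5:H0→d6:-→d7:-→d8:-→d9:-→d10:-→d11:-→d12:-→d13:-→d14:-→d15:-→d16:-→d17:-→d18:-→d19:-→d20:-→d21:-→d22:-→d23:-→d24:H5→d25:-→d26:H3→d27:-→d28:H3  best=H3
  ? 44.52.65.35  path d0:-→d1:-→d2:-→d3:-→d4:-→d5:H0→d6:-→d7:-→d8:-→d9:-→d10:-→d11:-→d12:-→d13:-→d14:-→d15:-→d16:-→d17:-→d18:-→d19:-→d20:-→d21:-→d22:-→d23:-→d24:H5  best=H5
  add 251.87.239.208/28 -> H0 at depth 28
  ? 111.245.149.198  path d0:-→d1:-→d2:-→d3:-  best=no-route
  add 44.52.64.0/20 -> H2 at depth 20
  ? 44.52.65.208  path d0:-→d1:-→d2:-→d3:-→d4:-→d5:H0→d6:-→d7:-→d8:-→d9:-→d10:-→d11:-→d12:-→d13:-→d14:-→d15:-→d16:-→d17:-→d18:-→d19:-→d20:H2→d21:-→d22:-→d23:-→d24:H5→d25:-→d26:H3  best=H3
  add 184.75.253.96/32 -> H6 at depth 32
  ? 44.52.65.0  path d0:-→d1:-→d2:-→d3:-→d4:-→d5:H0→d6:-→d7:-→d8:-→d9:-→d10:-→d11:-→d12:-→d13:-→d14:-→d15:-→d16:-→d17:-→d18:-→d19:-→d20:H2→d21:-→d22:-→d23:-→d24:H5  best=H5
  ? 125.29.169.184  path d0:-→d1:-→d2:-→d3:-→d4:-→d5:-→d6:-→d7:-→d8:-→d9:-→d10:H6  best=H6
  - 176.0.0.0/4 clear@4
  ? 81.44.45.75  path d0:-→d1:-→d2:-  best=no-route
  ? 44.52.64.7  path d0:-→d1:-→d2:-→d3:-→d4:-→d5:H0→d6:-→d7:-→d8:-→d9:-→d10:-→d11:-→d12:-→d13:-→d14:-→d15:-→d16:-→d17:-→d18:-→d19:-→d20:H2→d21:-→d22:-→d23:-  best=H2
  add 44.52.0.0/16 -> H6 at depth 16
  ? 183.249.247.129  path d0:-→d1:-→d2:-→d3:-→d4:-  best=no-route
  ? 44.52.65.195  path d0:-→d1:-→d2:-→d3:-→d4:-→d5:H0→d6:-→d7:-→d8:-→d9:-→d10:-→d11:-→d12:-→d13:-→d14:-→d15:-→d16:H6→d17:-→d18:-→d19:-→d20:H2→d21:-→d22:-→d23:-→d24:H5→d25:-→d26:H3  best=H3
  add 184.0.0.0/8 -> H4 at depth 8
  ? 184.0.2.236  path d0:-→d1:-→d2:-→d3:-→d4:-→d5:-→d6:-→d7:-→d8:H4→d9:-  best=H4
  add 251.0.0.0/8 -> H1 at depth 8

== LOOKUPS ==
["H6","H3","H5","no-route","H3","H5","H6","no-route","H2","no-route","H3","H4"]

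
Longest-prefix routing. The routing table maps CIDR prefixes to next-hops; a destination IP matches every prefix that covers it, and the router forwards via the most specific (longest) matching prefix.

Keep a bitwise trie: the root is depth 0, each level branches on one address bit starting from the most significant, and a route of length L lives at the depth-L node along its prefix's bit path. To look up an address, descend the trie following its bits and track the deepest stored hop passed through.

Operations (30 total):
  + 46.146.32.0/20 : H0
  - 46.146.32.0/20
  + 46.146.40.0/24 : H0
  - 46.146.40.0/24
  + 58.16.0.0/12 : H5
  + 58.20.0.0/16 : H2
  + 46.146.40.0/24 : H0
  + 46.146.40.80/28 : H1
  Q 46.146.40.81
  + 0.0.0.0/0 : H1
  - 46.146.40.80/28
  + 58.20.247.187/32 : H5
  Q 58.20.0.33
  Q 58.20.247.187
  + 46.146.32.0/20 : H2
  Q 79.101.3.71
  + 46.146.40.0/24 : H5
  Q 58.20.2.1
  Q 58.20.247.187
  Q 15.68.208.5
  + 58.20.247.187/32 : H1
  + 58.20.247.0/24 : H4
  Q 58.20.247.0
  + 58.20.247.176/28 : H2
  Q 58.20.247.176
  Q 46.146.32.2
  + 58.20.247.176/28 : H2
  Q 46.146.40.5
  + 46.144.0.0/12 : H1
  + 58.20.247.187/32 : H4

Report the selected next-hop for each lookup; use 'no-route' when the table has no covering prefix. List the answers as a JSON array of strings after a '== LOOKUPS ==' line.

Apply in order:
  add 46.146.32.0/20 -> H0 at depth 20
  del 46.146.32.0/20 (clear depth 20)
  add 46.146.40.0/24 -> H0 at depth 24
  del 46.146.40.0/24 (clear depth 24)
  add 58.16.0.0/12 -> H5 at depth 12
  add 58.20.0.0/16 -> H2 at depth 16
  add 46.146.40.0/24 -> H0 at depth 24
  add 46.146.40.80/28 -> H1 at depth 28
  lookup 46.146.40.81: bits 0010111010010010001010000101 walk d0:-→d1:-→d2:-→d3:-→d4:-→d5:-→d6:-→d7:-→d8:-→d9:-→d10:-→d11:-→d12:-→d13:-→d14:-→d15:-→d16:-→d17:-→d18:-→d19:-→d20:-→d21:-→d22:-→d23:-→d24:H0→d25:-→d26:-→d27:-→d28:H1 -> H1
  add 0.0.0.0/0 -> H1 at depth 0
  del 46.146.40.80/28 (clear depth 28)
  add 58.20.247.187/32 -> H5 at depth 32
  lookup 58.20.0.33: bits 0011101000010100 walk d0:H1→d1:-→d2:-→d3:-→d4:-→d5:-→d6:-→d7:-→d8:-→d9:-→d10:-→d11:-→d12:H5→d13:-→d14:-→d15:-→d16:H2 -> H2
  lookup 58.20.247.187: bits 00111010000101001111011110111011 walk d0:H1→d1:-→d2:-→d3:-→d4:-→d5:-→d6:-→d7:-→d8:-→d9:-→d10:-→d11:-→d12:H5→d13:-→d14:-→d15:-→d16:H2→d17:-→d18:-→d19:-→d20:-→d21:-→d22:-→d23:-→d24:-→d25:-→d26:-→d27:-→d28:-→d29:-→d30:-→d31:-→d32:H5 -> H5
  add 46.146.32.0/20 -> H2 at depth 20
  lookup 79.101.3.71: bits 0 walk d0:H1→d1:- -> H1
  add 46.146.40.0/24 -> H5 at depth 24
  lookup 58.20.2.1: bits 0011101000010100 walk d0:H1→d1:-→d2:-→d3:-→d4:-→d5:-→d6:-→d7:-→d8:-→d9:-→d10:-→d11:-→d12:H5→d13:-→d14:-→d15:-→d16:H2 -> H2
  lookup 58.20.247.187: bits 00111010000101001111011110111011 walk d0:H1→d1:-→d2:-→d3:-→d4:-→d5:-→d6:-→d7:-→d8:-→d9:-→d10:-→d11:-→d12:H5→d13:-→d14:-→d15:-→d16:H2→d17:-→d18:-→d19:-→d20:-→d21:-→d22:-→d23:-→d24:-→d25:-→d26:-→d27:-→d28:-→d29:-→d30:-→d31:-→d32:H5 -> H5
  lookup 15.68.208.5: bits 00 walk d0:H1→d1:-→d2:- -> H1
  add 58.20.247.187/32 -> H1 at depth 32
  add 58.20.247.0/24 -> H4 at depth 24
  lookup 58.20.247.0: bits 001110100001010011110111 walk d0:H1→d1:-→d2:-→d3:-→d4:-→d5:-→d6:-→d7:-→d8:-→d9:-→d10:-→d11:-→d12:H5→d13:-→d14:-→d15:-→d16:H2→d17:-→d18:-→d19:-→d20:-→d21:-→d22:-→d23:-→d24:H4 -> H4
  add 58.20.247.176/28 -> H2 at depth 28
  lookup 58.20.247.176: bits 0011101000010100111101111011 walk d0:H1→d1:-→d2:-→d3:-→d4:-→d5:-→d6:-→d7:-→d8:-→d9:-→d10:-→d11:-→d12:H5→d13:-→d14:-→d15:-→d16:H2→d17:-→d18:-→d19:-→d20:-→d21:-→d22:-→d23:-→d24:H4→d25:-→d26:-→d27:-→d28:H2 -> H2
  lookup 46.146.32.2: bits 00101110100100100010 walk d0:H1→d1:-→d2:-→d3:-→d4:-→d5:-→d6:-→d7:-→d8:-→d9:-→d10:-→d11:-→d12:-→d13:-→d14:-→d15:-→d16:-→d17:-→d18:-→d19:-→d20:H2 -> H2
  add 58.20.247.176/28 -> H2 at depth 28
  lookup 46.146.40.5: bits 0010111010010010001010000 walk d0:H1→d1:-→d2:-→d3:-→d4:-→d5:-→d6:-→d7:-→d8:-→d9:-→d10:-→d11:-→d12:-→d13:-→d14:-→d15:-→d16:-→d17:-→d18:-→d19:-→d20:H2→d21:-→d22:-→d23:-→d24:H5→d25:- -> H5
  add 46.144.0.0/12 -> H1 at depth 12
  add 58.20.247.187/32 -> H4 at depth 32

== LOOKUPS ==
["H1","H2","H5","H1","H2","H5","H1","H4","H2","H2","H5"]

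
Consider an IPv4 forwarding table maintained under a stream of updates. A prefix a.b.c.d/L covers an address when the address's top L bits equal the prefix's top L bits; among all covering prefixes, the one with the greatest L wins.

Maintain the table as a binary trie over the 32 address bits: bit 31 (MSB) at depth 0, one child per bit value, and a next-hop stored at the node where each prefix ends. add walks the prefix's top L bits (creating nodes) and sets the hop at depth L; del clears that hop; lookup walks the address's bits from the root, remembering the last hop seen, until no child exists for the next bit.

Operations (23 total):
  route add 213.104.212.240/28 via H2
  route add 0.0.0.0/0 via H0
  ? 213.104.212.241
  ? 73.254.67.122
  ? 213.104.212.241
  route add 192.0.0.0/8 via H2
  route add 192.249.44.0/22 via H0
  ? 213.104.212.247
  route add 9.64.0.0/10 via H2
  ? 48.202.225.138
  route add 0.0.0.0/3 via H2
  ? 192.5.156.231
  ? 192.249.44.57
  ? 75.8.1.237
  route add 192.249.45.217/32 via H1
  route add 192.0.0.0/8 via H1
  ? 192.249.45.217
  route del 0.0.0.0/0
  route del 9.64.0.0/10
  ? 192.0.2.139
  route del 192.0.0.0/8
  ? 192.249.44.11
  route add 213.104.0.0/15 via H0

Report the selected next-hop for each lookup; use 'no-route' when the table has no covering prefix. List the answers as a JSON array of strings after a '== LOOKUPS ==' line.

Process each operation:
  + 213.104.212.240/28 (H2) depth=28
  + 0.0.0.0/0 (H0) depth=0
  lookup 213.104.212.241: bits 1101010101101000110101001111 walk d0:H0→d1:-→d2:-→d3:-→d4:-→d5:-→d6:-→d7:-→d8:-→d9:-→d10:-→d11:-→d12:-→d13:-→d14:-→d15:-→d16:-→d17:-→d18:-→d19:-→d20:-→d21:-→d22:-→d23:-→d24:-→d25:-→d26:-→d27:-→d28:H2 -> H2
  lookup 73.254.67.122: bits ε walk d0:H0 -> H0
  lookup 213.104.212.241: bits 1101010101101000110101001111 walk d0:H0→d1:-→d2:-→d3:-→d4:-→d5:-→d6:-→d7:-→d8:-→d9:-→d10:-→d11:-→d12:-→d13:-→d14:-→d15:-→d16:-→d17:-→d18:-→d19:-→d20:-→d21:-→d22:-→d23:-→d24:-→d25:-→d26:-→d27:-→d28:H2 -> H2
  + 192.0.0.0/8 (H2) depth=8
  + 192.249.44.0/22 (H0) depth=22
  lookup 213.104.212.247: bits 1101010101101000110101001111 walk d0:H0→d1:-→d2:-→d3:-→d4:-→d5:-→d6:-→d7:-→d8:-→d9:-→d10:-→d11:-→d12:-→d13:-→d14:-→d15:-→d16:-→d17:-→d18:-→d19:-→d20:-→d21:-→d22:-→d23:-→d24:-→d25:-→d26:-→d27:-→d28:H2 -> H2
  + 9.64.0.0/10 (H2) depth=10
  lookup 48.202.225.138: bits 00 walk d0:H0→d1:-→d2:- -> H0
  + 0.0.0.0/3 (H2) depth=3
  lookup 192.5.156.231: bits 11000000 walk d0:H0→d1:-→d2:-→d3:-→d4:-→d5:-→d6:-→d7:-→d8:H2 -> H2
  lookup 192.249.44.57: bits 1100000011111001001011 walk d0:H0→d1:-→d2:-→d3:-→d4:-→d5:-→d6:-→d7:-→d8:H2→d9:-→d10:-→d11:-→d12:-→d13:-→d14:-→d15:-→d16:-→d17:-→d18:-→d19:-→d20:-→d21:-→d22:H0 -> H0
  lookup 75.8.1.237: bits 0 walk d0:H0→d1:- -> H0
  + 192.249.45.217/32 (H1) depth=32
  + 192.0.0.0/8 (H1) depth=8
  lookup 192.249.45.217: bits 11000000111110010010110111011001 walk d0:H0→d1:-→d2:-→d3:-→d4:-→d5:-→d6:-→d7:-→d8:H1→d9:-→d10:-→d11:-→d12:-→d13:-→d14:-→d15:-→d16:-→d17:-→d18:-→d19:-→d20:-→d21:-→d22:H0→d23:-→d24:-→d25:-→d26:-→d27:-→d28:-→d29:-→d30:-→d31:-→d32:H1 -> H1
  del 0.0.0.0/0 (clear depth 0)
  del 9.64.0.0/10 (clear depth 10)
  lookup 192.0.2.139: bits 11000000 walk d0:-→d1:-→d2:-→d3:-→d4:-→d5:-→d6:-→d7:-→d8:H1 -> H1
  del 192.0.0.0/8 (clear depth 8)
  lookup 192.249.44.11: bits 11000000111110010010110 walk d0:-→d1:-→d2:-→d3:-→d4:-→d5:-→d6:-→d7:-→d8:-→d9:-→d10:-→d11:-→d12:-→d13:-→d14:-→d15:-→d16:-→d17:-→d18:-→d19:-→d20:-→d21:-→d22:H0→d23:- -> H0
  + 213.104.0.0/15 (H0) depth=15

== LOOKUPS ==
["H2","H0","H2","H2","H0","H2","H0","H0","H1","H1","H0"]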